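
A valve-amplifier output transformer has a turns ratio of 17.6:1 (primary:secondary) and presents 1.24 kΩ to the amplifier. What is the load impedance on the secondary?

Z_s ≈ 4.00 Ω

Z_s = Z_p/(N_p/N_s)² = 1240/17.6² = 4.00 Ω.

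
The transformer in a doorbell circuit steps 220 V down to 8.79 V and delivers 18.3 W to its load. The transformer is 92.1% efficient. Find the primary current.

I_p ≈ 0.0903 A

P_in = P_out/η = 18.3/0.921 = 19.870 W.
I_p = P_in/V_p = 19.870/220 = 0.0903 A.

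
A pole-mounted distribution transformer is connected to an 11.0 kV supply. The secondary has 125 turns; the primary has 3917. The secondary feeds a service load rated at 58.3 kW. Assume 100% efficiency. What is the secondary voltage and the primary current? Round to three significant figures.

V_s ≈ 351 V, I_p ≈ 5.30 A

V_s = V_p × N_s/N_p = 11000 × 125/3917 = 351.03 V.
I_s = P/V_s = 58300/351.03 = 166.08 A.
I_p = I_s × N_s/N_p = 166.08 × 125/3917 = 5.30 A.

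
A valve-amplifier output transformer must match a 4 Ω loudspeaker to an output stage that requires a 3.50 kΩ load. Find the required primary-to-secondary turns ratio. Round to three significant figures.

Z_p/Z_s = (N_p/N_s)², so N_p/N_s = √(3500/4) = √875 = 29.6.

N_p/N_s ≈ 29.6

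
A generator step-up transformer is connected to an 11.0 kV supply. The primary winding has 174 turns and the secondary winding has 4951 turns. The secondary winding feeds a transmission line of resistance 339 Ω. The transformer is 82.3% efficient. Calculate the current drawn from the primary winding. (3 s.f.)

V_s = 11000 × 4951/174 = 312990 V.
I_s = V_s/R = 312990/339 = 923.29 A.
P_out = V_s I_s = 312990 × 923.29 = 2.8898×10^8 W.
P_in = P_out/η = 2.8898×10^8/0.823 = 3.5113×10^8 W.
I_p = P_in/V_p = 3.5113×10^8/11000 = 31900 A.

I_p ≈ 31900 A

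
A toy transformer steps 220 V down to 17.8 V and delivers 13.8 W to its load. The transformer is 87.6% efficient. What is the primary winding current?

P_in = P_out/η = 13.8/0.876 = 15.753 W.
I_p = P_in/V_p = 15.753/220 = 0.0716 A.

I_p ≈ 0.0716 A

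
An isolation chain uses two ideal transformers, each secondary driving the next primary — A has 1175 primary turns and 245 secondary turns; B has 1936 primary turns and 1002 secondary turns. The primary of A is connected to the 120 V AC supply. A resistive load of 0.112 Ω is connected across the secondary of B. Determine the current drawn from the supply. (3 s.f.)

Secondary of A: V = 120.00 × 245/1175 = 25.021 V.
Secondary of B: V = 25.021 × 1002/1936 = 12.950 V.
I_load = 12.950/0.112 = 115.63 A, so P_out = 12.950 × 115.63 = 1497.4 W.
All ideal ⇒ P_in = P_out, so I_supply = 1497.4/120 = 12.5 A.

I_supply ≈ 12.5 A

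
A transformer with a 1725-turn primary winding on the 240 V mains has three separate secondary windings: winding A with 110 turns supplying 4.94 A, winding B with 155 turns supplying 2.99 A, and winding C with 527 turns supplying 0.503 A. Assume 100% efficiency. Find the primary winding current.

I_p ≈ 0.737 A

V_A = 240 × 110/1725 = 15.304 V; V_B = 240 × 155/1725 = 21.565 V; V_C = 240 × 527/1725 = 73.322 V.
P_out = V_A I_A + V_B I_B + V_C I_C = 15.304×4.94 + 21.565×2.99 + 73.322×0.503 = 75.603 + 64.480 + 36.881 = 176.96 W.
Ideal ⇒ P_in = P_out, so I_p = P_out/V_p = 176.96/240 = 0.737 A.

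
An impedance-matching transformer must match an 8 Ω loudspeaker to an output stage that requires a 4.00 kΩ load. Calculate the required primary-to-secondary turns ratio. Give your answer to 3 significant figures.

N_p/N_s ≈ 22.4

Z_p/Z_s = (N_p/N_s)², so N_p/N_s = √(4000/8) = √500 = 22.4.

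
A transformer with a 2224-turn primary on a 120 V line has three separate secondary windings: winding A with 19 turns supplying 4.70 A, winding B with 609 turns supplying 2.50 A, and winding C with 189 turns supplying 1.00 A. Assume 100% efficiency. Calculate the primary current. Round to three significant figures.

I_p ≈ 0.810 A

V_A = 120 × 19/2224 = 1.0252 V; V_B = 120 × 609/2224 = 32.860 V; V_C = 120 × 189/2224 = 10.198 V.
P_out = V_A I_A + V_B I_B + V_C I_C = 1.0252×4.70 + 32.860×2.50 + 10.198×1.00 = 4.8183 + 82.149 + 10.198 = 97.165 W.
Ideal ⇒ P_in = P_out, so I_p = P_out/V_p = 97.165/120 = 0.810 A.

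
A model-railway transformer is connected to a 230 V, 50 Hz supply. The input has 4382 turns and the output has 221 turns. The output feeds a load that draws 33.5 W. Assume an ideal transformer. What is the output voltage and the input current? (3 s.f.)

V_out ≈ 11.6 V, I_in ≈ 0.146 A

V_out = V_in × N_out/N_in = 230 × 221/4382 = 11.600 V.
I_out = P/V_out = 33.5/11.600 = 2.8880 A.
I_in = I_out × N_out/N_in = 2.8880 × 221/4382 = 0.146 A.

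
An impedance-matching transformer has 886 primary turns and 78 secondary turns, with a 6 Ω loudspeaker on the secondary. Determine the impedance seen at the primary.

Z_p = (N_p/N_s)² × Z_s = (886/78)² × 6 = 774 Ω.

Z_p ≈ 774 Ω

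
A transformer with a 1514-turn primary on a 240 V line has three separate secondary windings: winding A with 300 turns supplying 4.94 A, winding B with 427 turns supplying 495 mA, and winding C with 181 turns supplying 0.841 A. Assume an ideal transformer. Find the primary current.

V_A = 240 × 300/1514 = 47.556 V; V_B = 240 × 427/1514 = 67.688 V; V_C = 240 × 181/1514 = 28.692 V.
P_out = V_A I_A + V_B I_B + V_C I_C = 47.556×4.94 + 67.688×0.495 + 28.692×0.841 = 234.93 + 33.506 + 24.130 = 292.56 W.
Ideal ⇒ P_in = P_out, so I_p = P_out/V_p = 292.56/240 = 1.22 A.

I_p ≈ 1.22 A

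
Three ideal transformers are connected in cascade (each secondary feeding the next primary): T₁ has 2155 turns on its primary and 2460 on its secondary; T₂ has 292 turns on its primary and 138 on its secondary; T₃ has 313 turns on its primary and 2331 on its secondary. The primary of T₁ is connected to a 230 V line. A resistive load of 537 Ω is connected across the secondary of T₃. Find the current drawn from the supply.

Secondary of T₁: V = 230.00 × 2460/2155 = 262.55 V.
Secondary of T₂: V = 262.55 × 138/292 = 124.08 V.
Secondary of T₃: V = 124.08 × 2331/313 = 924.08 V.
I_load = 924.08/537 = 1.7208 A, so P_out = 924.08 × 1.7208 = 1590.2 W.
All ideal ⇒ P_in = P_out, so I_supply = 1590.2/230 = 6.91 A.

I_supply ≈ 6.91 A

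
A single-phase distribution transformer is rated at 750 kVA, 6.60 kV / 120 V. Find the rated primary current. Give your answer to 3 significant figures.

I_p = S/V_p = 750000/6600 = 114 A.

I_p ≈ 114 A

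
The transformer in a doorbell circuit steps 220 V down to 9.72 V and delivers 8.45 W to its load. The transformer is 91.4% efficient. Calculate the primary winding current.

P_in = P_out/η = 8.45/0.914 = 9.2451 W.
I_p = P_in/V_p = 9.2451/220 = 0.0420 A.

I_p ≈ 0.0420 A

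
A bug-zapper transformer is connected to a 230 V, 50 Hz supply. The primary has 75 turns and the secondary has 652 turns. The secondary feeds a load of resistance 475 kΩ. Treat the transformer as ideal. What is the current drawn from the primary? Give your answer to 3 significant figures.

I_p ≈ 0.0366 A

V_s = V_p × N_s/N_p = 230 × 652/75 = 1999.5 V.
I_s = V_s/R = 1999.5/475000 = 0.0042094 A.
For an ideal transformer I_p N_p = I_s N_s, so I_p = 0.0042094 × 652/75 = 0.0366 A.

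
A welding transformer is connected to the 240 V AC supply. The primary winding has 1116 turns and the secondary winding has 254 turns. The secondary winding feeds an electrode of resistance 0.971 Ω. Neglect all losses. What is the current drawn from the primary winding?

V_s = V_p × N_s/N_p = 240 × 254/1116 = 54.624 V.
I_s = V_s/R = 54.624/0.971 = 56.255 A.
For an ideal transformer I_p N_p = I_s N_s, so I_p = 56.255 × 254/1116 = 12.8 A.

I_p ≈ 12.8 A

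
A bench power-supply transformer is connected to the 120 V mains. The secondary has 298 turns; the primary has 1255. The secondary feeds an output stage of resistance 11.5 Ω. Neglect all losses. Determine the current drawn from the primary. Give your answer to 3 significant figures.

V_s = V_p × N_s/N_p = 120 × 298/1255 = 28.494 V.
I_s = V_s/R = 28.494/11.5 = 2.4777 A.
For an ideal transformer I_p N_p = I_s N_s, so I_p = 2.4777 × 298/1255 = 0.588 A.

I_p ≈ 0.588 A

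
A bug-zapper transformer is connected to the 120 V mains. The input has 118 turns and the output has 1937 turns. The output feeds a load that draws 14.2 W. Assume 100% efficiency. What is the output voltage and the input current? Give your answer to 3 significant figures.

V_out = V_in × N_out/N_in = 120 × 1937/118 = 1969.8 V.
I_out = P/V_out = 14.2/1969.8 = 0.0072087 A.
I_in = I_out × N_out/N_in = 0.0072087 × 1937/118 = 0.118 A.

V_out ≈ 1970 V, I_in ≈ 0.118 A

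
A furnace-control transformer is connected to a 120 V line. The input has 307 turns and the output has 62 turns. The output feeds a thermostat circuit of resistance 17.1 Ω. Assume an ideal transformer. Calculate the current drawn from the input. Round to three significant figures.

V_out = V_in × N_out/N_in = 120 × 62/307 = 24.235 V.
I_out = V_out/R = 24.235/17.1 = 1.4172 A.
For an ideal transformer I_in N_in = I_out N_out, so I_in = 1.4172 × 62/307 = 0.286 A.

I_in ≈ 0.286 A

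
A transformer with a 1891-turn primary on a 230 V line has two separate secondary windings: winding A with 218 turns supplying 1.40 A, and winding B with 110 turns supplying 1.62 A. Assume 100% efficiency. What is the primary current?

V_A = 230 × 218/1891 = 26.515 V; V_B = 230 × 110/1891 = 13.379 V.
P_out = V_A I_A + V_B I_B = 26.515×1.40 + 13.379×1.62 = 37.121 + 21.674 = 58.795 W.
Ideal ⇒ P_in = P_out, so I_p = P_out/V_p = 58.795/230 = 0.256 A.

I_p ≈ 0.256 A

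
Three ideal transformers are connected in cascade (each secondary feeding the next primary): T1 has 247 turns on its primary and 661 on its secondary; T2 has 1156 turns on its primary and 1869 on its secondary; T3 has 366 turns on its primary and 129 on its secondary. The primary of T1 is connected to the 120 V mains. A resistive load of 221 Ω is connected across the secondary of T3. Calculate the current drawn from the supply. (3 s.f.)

After T1: V = 120.00 × 661/247 = 321.13 V.
After T2: V = 321.13 × 1869/1156 = 519.20 V.
After T3: V = 519.20 × 129/366 = 183.00 V.
I_load = 183.00/221 = 0.82804 A, so P_out = 183.00 × 0.82804 = 151.53 W.
All ideal ⇒ P_in = P_out, so I_supply = 151.53/120 = 1.26 A.

I_supply ≈ 1.26 A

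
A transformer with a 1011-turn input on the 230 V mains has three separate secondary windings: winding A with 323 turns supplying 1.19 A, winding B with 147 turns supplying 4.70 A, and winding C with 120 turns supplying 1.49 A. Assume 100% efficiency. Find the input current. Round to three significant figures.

I_in ≈ 1.24 A

V_A = 230 × 323/1011 = 73.482 V; V_B = 230 × 147/1011 = 33.442 V; V_C = 230 × 120/1011 = 27.300 V.
P_out = V_A I_A + V_B I_B + V_C I_C = 73.482×1.19 + 33.442×4.70 + 27.300×1.49 = 87.443 + 157.18 + 40.677 = 285.30 W.
Ideal ⇒ P_in = P_out, so I_in = P_out/V_in = 285.30/230 = 1.24 A.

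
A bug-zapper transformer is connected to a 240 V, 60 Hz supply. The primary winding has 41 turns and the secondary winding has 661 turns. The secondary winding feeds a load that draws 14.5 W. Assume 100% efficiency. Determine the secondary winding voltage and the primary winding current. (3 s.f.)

V_s = V_p × N_s/N_p = 240 × 661/41 = 3869.3 V.
I_s = P/V_s = 14.5/3869.3 = 0.0037475 A.
I_p = I_s × N_s/N_p = 0.0037475 × 661/41 = 0.0604 A.

V_s ≈ 3870 V, I_p ≈ 0.0604 A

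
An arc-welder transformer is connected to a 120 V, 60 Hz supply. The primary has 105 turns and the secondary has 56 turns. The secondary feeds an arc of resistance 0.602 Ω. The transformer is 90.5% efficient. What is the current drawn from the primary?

V_s = 120 × 56/105 = 64.000 V.
I_s = V_s/R = 64.000/0.602 = 106.31 A.
P_out = V_s I_s = 64.000 × 106.31 = 6804.0 W.
P_in = P_out/η = 6804.0/0.905 = 7518.2 W.
I_p = P_in/V_p = 7518.2/120 = 62.7 A.

I_p ≈ 62.7 A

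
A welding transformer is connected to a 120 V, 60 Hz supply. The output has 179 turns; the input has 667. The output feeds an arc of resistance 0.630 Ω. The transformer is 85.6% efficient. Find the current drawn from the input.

I_in ≈ 16.0 A

V_out = 120 × 179/667 = 32.204 V.
I_out = V_out/R = 32.204/0.630 = 51.117 A.
P_out = V_out I_out = 32.204 × 51.117 = 1646.2 W.
P_in = P_out/η = 1646.2/0.856 = 1923.1 W.
I_in = P_in/V_in = 1923.1/120 = 16.0 A.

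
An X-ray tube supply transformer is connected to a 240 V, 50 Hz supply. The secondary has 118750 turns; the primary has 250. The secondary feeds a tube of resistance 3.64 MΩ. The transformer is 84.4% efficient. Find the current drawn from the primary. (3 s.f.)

V_s = 240 × 118750/250 = 114000 V.
I_s = V_s/R = 114000/(3.64×10^6) = 0.031319 A.
P_out = V_s I_s = 114000 × 0.031319 = 3570.3 W.
P_in = P_out/η = 3570.3/0.844 = 4230.2 W.
I_p = P_in/V_p = 4230.2/240 = 17.6 A.

I_p ≈ 17.6 A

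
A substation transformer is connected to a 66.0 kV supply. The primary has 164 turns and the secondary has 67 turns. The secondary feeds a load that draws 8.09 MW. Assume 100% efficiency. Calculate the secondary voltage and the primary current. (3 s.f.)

V_s = V_p × N_s/N_p = 66000 × 67/164 = 26963 V.
I_s = P/V_s = 8.09×10^6/26963 = 300.04 A.
I_p = I_s × N_s/N_p = 300.04 × 67/164 = 123 A.

V_s ≈ 27000 V, I_p ≈ 123 A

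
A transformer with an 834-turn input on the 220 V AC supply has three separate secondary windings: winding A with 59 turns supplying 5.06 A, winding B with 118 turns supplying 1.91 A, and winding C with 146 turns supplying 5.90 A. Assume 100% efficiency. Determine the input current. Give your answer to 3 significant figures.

I_in ≈ 1.66 A

V_A = 220 × 59/834 = 15.564 V; V_B = 220 × 118/834 = 31.127 V; V_C = 220 × 146/834 = 38.513 V.
P_out = V_A I_A + V_B I_B + V_C I_C = 15.564×5.06 + 31.127×1.91 + 38.513×5.90 = 78.752 + 59.453 + 227.23 = 365.43 W.
Ideal ⇒ P_in = P_out, so I_in = P_out/V_in = 365.43/220 = 1.66 A.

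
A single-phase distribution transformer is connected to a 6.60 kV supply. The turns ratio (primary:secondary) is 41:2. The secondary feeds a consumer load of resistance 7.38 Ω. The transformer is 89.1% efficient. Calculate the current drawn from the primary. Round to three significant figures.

I_p ≈ 2.39 A

V_s = 6600 × 2/41 = 321.95 V.
I_s = V_s/R = 321.95/7.38 = 43.625 A.
P_out = V_s I_s = 321.95 × 43.625 = 14045 W.
P_in = P_out/η = 14045/0.891 = 15763 W.
I_p = P_in/V_p = 15763/6600 = 2.39 A.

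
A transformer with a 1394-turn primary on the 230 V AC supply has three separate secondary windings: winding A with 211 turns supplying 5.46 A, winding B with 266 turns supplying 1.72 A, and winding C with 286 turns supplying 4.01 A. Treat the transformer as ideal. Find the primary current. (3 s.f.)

I_p ≈ 1.98 A

V_A = 230 × 211/1394 = 34.813 V; V_B = 230 × 266/1394 = 43.888 V; V_C = 230 × 286/1394 = 47.188 V.
P_out = V_A I_A + V_B I_B + V_C I_C = 34.813×5.46 + 43.888×1.72 + 47.188×4.01 = 190.08 + 75.488 + 189.22 = 454.79 W.
Ideal ⇒ P_in = P_out, so I_p = P_out/V_p = 454.79/230 = 1.98 A.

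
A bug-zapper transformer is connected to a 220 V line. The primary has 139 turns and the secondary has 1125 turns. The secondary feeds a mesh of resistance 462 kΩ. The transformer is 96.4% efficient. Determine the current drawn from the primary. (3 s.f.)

V_s = 220 × 1125/139 = 1780.6 V.
I_s = V_s/R = 1780.6/462000 = 0.0038541 A.
P_out = V_s I_s = 1780.6 × 0.0038541 = 6.8624 W.
P_in = P_out/η = 6.8624/0.964 = 7.1187 W.
I_p = P_in/V_p = 7.1187/220 = 0.0324 A.

I_p ≈ 0.0324 A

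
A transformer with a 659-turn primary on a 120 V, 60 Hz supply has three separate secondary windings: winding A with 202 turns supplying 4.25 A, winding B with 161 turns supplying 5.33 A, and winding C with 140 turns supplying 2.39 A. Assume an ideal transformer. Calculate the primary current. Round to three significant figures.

I_p ≈ 3.11 A

V_A = 120 × 202/659 = 36.783 V; V_B = 120 × 161/659 = 29.317 V; V_C = 120 × 140/659 = 25.493 V.
P_out = V_A I_A + V_B I_B + V_C I_C = 36.783×4.25 + 29.317×5.33 + 25.493×2.39 = 156.33 + 156.26 + 60.929 = 373.52 W.
Ideal ⇒ P_in = P_out, so I_p = P_out/V_p = 373.52/120 = 3.11 A.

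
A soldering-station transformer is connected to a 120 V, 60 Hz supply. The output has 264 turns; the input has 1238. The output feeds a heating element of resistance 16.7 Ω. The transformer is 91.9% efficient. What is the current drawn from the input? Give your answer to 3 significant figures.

I_in ≈ 0.356 A

V_out = 120 × 264/1238 = 25.590 V.
I_out = V_out/R = 25.590/16.7 = 1.5323 A.
P_out = V_out I_out = 25.590 × 1.5323 = 39.211 W.
P_in = P_out/η = 39.211/0.919 = 42.667 W.
I_in = P_in/V_in = 42.667/120 = 0.356 A.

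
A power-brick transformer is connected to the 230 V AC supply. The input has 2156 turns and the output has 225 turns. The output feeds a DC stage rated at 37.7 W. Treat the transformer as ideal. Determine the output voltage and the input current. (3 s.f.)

V_out = V_in × N_out/N_in = 230 × 225/2156 = 24.003 V.
I_out = P/V_out = 37.7/24.003 = 1.5707 A.
I_in = I_out × N_out/N_in = 1.5707 × 225/2156 = 0.164 A.

V_out ≈ 24.0 V, I_in ≈ 0.164 A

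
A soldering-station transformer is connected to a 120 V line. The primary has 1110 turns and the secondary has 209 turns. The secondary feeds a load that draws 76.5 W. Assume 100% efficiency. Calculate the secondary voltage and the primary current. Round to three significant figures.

V_s = V_p × N_s/N_p = 120 × 209/1110 = 22.595 V.
I_s = P/V_s = 76.5/22.595 = 3.3858 A.
I_p = I_s × N_s/N_p = 3.3858 × 209/1110 = 0.638 A.

V_s ≈ 22.6 V, I_p ≈ 0.638 A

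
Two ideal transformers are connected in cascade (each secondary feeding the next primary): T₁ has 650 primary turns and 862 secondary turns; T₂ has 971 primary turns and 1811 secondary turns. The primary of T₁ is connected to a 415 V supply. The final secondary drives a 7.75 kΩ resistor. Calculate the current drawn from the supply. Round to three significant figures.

I_supply ≈ 0.328 A

Secondary of T₁: V = 415.00 × 862/650 = 550.35 V.
Secondary of T₂: V = 550.35 × 1811/971 = 1026.5 V.
I_load = 1026.5/7750 = 0.13245 A, so P_out = 1026.5 × 0.13245 = 135.95 W.
All ideal ⇒ P_in = P_out, so I_supply = 135.95/415 = 0.328 A.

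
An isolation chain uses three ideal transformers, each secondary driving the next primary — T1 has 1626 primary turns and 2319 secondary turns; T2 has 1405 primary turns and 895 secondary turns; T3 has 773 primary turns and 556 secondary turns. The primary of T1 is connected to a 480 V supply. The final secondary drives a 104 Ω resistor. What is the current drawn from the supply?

After T1: V = 480.00 × 2319/1626 = 684.58 V.
After T2: V = 684.58 × 895/1405 = 436.08 V.
After T3: V = 436.08 × 556/773 = 313.66 V.
I_load = 313.66/104 = 3.0160 A, so P_out = 313.66 × 3.0160 = 946.01 W.
All ideal ⇒ P_in = P_out, so I_supply = 946.01/480 = 1.97 A.

I_supply ≈ 1.97 A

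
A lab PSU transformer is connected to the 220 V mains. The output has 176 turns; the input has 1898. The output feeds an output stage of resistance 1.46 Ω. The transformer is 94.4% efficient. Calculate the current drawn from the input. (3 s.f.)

I_in ≈ 1.37 A

V_out = 220 × 176/1898 = 20.400 V.
I_out = V_out/R = 20.400/1.46 = 13.973 A.
P_out = V_out I_out = 20.400 × 13.973 = 285.05 W.
P_in = P_out/η = 285.05/0.944 = 301.96 W.
I_in = P_in/V_in = 301.96/220 = 1.37 A.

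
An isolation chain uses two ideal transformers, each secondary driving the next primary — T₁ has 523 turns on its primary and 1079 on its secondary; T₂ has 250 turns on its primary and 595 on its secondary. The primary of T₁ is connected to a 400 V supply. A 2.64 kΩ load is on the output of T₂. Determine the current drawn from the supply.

I_supply ≈ 3.65 A

Secondary of T₁: V = 400.00 × 1079/523 = 825.24 V.
Secondary of T₂: V = 825.24 × 595/250 = 1964.1 V.
I_load = 1964.1/2640 = 0.74397 A, so P_out = 1964.1 × 0.74397 = 1461.2 W.
All ideal ⇒ P_in = P_out, so I_supply = 1461.2/400 = 3.65 A.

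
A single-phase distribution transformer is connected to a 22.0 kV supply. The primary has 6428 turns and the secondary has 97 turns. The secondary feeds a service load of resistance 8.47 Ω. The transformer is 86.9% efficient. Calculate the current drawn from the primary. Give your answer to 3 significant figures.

I_p ≈ 0.681 A

V_s = 22000 × 97/6428 = 331.99 V.
I_s = V_s/R = 331.99/8.47 = 39.195 A.
P_out = V_s I_s = 331.99 × 39.195 = 13012 W.
P_in = P_out/η = 13012/0.869 = 14974 W.
I_p = P_in/V_p = 14974/22000 = 0.681 A.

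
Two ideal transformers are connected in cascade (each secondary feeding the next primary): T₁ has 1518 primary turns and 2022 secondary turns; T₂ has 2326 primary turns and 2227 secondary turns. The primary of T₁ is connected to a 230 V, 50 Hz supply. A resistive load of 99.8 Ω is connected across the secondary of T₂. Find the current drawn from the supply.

I_supply ≈ 3.75 A

After T₁: V = 230.00 × 2022/1518 = 306.36 V.
After T₂: V = 306.36 × 2227/2326 = 293.32 V.
I_load = 293.32/99.8 = 2.9391 A, so P_out = 293.32 × 2.9391 = 862.11 W.
All ideal ⇒ P_in = P_out, so I_supply = 862.11/230 = 3.75 A.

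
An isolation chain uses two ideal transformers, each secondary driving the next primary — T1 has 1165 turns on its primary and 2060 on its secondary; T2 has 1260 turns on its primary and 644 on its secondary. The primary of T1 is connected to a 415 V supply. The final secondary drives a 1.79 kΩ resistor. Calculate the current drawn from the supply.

Secondary of T1: V = 415.00 × 2060/1165 = 733.82 V.
Secondary of T2: V = 733.82 × 644/1260 = 375.06 V.
I_load = 375.06/1790 = 0.20953 A, so P_out = 375.06 × 0.20953 = 78.588 W.
All ideal ⇒ P_in = P_out, so I_supply = 78.588/415 = 0.189 A.

I_supply ≈ 0.189 A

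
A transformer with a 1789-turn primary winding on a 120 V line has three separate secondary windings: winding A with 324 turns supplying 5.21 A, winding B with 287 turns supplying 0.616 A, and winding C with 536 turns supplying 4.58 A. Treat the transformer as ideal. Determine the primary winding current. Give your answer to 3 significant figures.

V_A = 120 × 324/1789 = 21.733 V; V_B = 120 × 287/1789 = 19.251 V; V_C = 120 × 536/1789 = 35.953 V.
P_out = V_A I_A + V_B I_B + V_C I_C = 21.733×5.21 + 19.251×0.616 + 35.953×4.58 = 113.23 + 11.859 + 164.66 = 289.75 W.
Ideal ⇒ P_in = P_out, so I_p = P_out/V_p = 289.75/120 = 2.41 A.

I_p ≈ 2.41 A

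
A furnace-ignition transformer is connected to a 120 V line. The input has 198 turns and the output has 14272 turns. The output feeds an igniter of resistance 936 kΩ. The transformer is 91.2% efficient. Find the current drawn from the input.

V_out = 120 × 14272/198 = 8649.7 V.
I_out = V_out/R = 8649.7/936000 = 0.0092411 A.
P_out = V_out I_out = 8649.7 × 0.0092411 = 79.933 W.
P_in = P_out/η = 79.933/0.912 = 87.646 W.
I_in = P_in/V_in = 87.646/120 = 0.730 A.

I_in ≈ 0.730 A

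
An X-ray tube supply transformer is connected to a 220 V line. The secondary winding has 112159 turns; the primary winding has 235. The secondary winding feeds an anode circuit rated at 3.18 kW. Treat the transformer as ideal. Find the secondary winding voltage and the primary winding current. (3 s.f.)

V_s = V_p × N_s/N_p = 220 × 112159/235 = 105000 V.
I_s = P/V_s = 3180/105000 = 0.030286 A.
I_p = I_s × N_s/N_p = 0.030286 × 112159/235 = 14.5 A.

V_s ≈ 105000 V, I_p ≈ 14.5 A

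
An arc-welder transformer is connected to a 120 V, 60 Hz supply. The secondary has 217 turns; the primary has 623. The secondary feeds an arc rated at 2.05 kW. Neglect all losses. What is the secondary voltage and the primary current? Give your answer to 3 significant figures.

V_s ≈ 41.8 V, I_p ≈ 17.1 A

V_s = V_p × N_s/N_p = 120 × 217/623 = 41.798 V.
I_s = P/V_s = 2050/41.798 = 49.046 A.
I_p = I_s × N_s/N_p = 49.046 × 217/623 = 17.1 A.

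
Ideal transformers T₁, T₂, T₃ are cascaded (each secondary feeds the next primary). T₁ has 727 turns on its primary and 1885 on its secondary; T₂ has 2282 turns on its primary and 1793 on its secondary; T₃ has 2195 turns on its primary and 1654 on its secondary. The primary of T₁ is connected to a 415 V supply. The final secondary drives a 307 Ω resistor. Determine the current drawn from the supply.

Secondary of T₁: V = 415.00 × 1885/727 = 1076.0 V.
Secondary of T₂: V = 1076.0 × 1793/2282 = 845.45 V.
Secondary of T₃: V = 845.45 × 1654/2195 = 637.08 V.
I_load = 637.08/307 = 2.0752 A, so P_out = 637.08 × 2.0752 = 1322.0 W.
All ideal ⇒ P_in = P_out, so I_supply = 1322.0/415 = 3.19 A.

I_supply ≈ 3.19 A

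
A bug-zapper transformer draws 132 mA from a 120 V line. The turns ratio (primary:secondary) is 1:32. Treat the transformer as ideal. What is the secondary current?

I_s/I_p = N_p/N_s, so I_s = 0.132 × 1/32 = 0.00413 A.

I_s ≈ 0.00413 A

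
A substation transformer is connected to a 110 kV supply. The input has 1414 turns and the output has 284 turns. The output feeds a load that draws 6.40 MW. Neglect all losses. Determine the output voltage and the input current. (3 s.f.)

V_out = V_in × N_out/N_in = 110000 × 284/1414 = 22093 V.
I_out = P/V_out = 6.40×10^6/22093 = 289.68 A.
I_in = I_out × N_out/N_in = 289.68 × 284/1414 = 58.2 A.

V_out ≈ 22100 V, I_in ≈ 58.2 A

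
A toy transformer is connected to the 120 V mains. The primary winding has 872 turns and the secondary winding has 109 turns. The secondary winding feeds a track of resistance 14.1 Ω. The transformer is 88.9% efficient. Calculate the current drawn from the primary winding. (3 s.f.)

I_p ≈ 0.150 A

V_s = 120 × 109/872 = 15.000 V.
I_s = V_s/R = 15.000/14.1 = 1.0638 A.
P_out = V_s I_s = 15.000 × 1.0638 = 15.957 W.
P_in = P_out/η = 15.957/0.889 = 17.950 W.
I_p = P_in/V_p = 17.950/120 = 0.150 A.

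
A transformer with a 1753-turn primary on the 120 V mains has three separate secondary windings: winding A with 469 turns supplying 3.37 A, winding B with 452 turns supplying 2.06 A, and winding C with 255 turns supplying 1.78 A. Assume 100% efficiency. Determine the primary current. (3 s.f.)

I_p ≈ 1.69 A

V_A = 120 × 469/1753 = 32.105 V; V_B = 120 × 452/1753 = 30.941 V; V_C = 120 × 255/1753 = 17.456 V.
P_out = V_A I_A + V_B I_B + V_C I_C = 32.105×3.37 + 30.941×2.06 + 17.456×1.78 = 108.19 + 63.739 + 31.071 = 203.00 W.
Ideal ⇒ P_in = P_out, so I_p = P_out/V_p = 203.00/120 = 1.69 A.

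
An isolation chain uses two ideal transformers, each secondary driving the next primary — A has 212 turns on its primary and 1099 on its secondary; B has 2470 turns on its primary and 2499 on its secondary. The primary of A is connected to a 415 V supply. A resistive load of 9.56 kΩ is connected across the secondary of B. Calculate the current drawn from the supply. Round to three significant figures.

After A: V = 415.00 × 1099/212 = 2151.3 V.
After B: V = 2151.3 × 2499/2470 = 2176.6 V.
I_load = 2176.6/9560 = 0.22768 A, so P_out = 2176.6 × 0.22768 = 495.56 W.
All ideal ⇒ P_in = P_out, so I_supply = 495.56/415 = 1.19 A.

I_supply ≈ 1.19 A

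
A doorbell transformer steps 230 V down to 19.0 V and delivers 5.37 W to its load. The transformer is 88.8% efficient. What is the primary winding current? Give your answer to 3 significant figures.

I_p ≈ 0.0263 A

P_in = P_out/η = 5.37/0.888 = 6.0473 W.
I_p = P_in/V_p = 6.0473/230 = 0.0263 A.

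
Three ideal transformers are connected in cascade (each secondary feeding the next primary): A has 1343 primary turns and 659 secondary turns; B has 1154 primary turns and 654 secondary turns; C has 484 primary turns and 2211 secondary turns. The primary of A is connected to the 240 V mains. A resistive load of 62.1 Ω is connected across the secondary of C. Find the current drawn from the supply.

Secondary of A: V = 240.00 × 659/1343 = 117.77 V.
Secondary of B: V = 117.77 × 654/1154 = 66.741 V.
Secondary of C: V = 66.741 × 2211/484 = 304.88 V.
I_load = 304.88/62.1 = 4.9096 A, so P_out = 304.88 × 4.9096 = 1496.9 W.
All ideal ⇒ P_in = P_out, so I_supply = 1496.9/240 = 6.24 A.

I_supply ≈ 6.24 A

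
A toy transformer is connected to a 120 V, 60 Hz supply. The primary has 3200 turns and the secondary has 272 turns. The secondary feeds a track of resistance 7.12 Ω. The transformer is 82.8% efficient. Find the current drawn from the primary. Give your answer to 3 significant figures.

I_p ≈ 0.147 A

V_s = 120 × 272/3200 = 10.200 V.
I_s = V_s/R = 10.200/7.12 = 1.4326 A.
P_out = V_s I_s = 10.200 × 1.4326 = 14.612 W.
P_in = P_out/η = 14.612/0.828 = 17.648 W.
I_p = P_in/V_p = 17.648/120 = 0.147 A.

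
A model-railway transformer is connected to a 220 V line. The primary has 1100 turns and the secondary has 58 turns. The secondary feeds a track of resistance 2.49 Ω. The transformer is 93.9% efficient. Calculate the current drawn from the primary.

I_p ≈ 0.262 A

V_s = 220 × 58/1100 = 11.600 V.
I_s = V_s/R = 11.600/2.49 = 4.6586 A.
P_out = V_s I_s = 11.600 × 4.6586 = 54.040 W.
P_in = P_out/η = 54.040/0.939 = 57.551 W.
I_p = P_in/V_p = 57.551/220 = 0.262 A.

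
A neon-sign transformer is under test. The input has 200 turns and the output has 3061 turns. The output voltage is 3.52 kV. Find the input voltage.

V_in ≈ 230 V

V_in/V_out = N_in/N_out, so V_in = 3520 × 200/3061 = 230 V.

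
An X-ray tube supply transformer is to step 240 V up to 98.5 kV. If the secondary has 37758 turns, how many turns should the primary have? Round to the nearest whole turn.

N_p/N_s = V_p/V_s, so N_p = 37758 × 240/98500 = 92.0 ≈ 92 turns.

N_p = 92 turns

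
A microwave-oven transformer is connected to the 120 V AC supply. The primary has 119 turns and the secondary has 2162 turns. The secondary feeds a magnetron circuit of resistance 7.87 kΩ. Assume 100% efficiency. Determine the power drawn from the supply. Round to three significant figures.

V_s = V_p × N_s/N_p = 120 × 2162/119 = 2180.2 V.
I_s = V_s/R = 2180.2/7870 = 0.27702 A.
I_p = I_s × N_s/N_p = 0.27702 × 2162/119 = 5.0330 A.
P = V_p I_p = 120 × 5.0330 = 604 W.

P ≈ 604 W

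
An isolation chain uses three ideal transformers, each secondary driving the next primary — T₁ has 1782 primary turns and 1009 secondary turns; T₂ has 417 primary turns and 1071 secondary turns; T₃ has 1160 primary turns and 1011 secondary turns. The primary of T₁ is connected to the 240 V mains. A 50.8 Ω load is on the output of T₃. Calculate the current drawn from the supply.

I_supply ≈ 7.59 A

Secondary of T₁: V = 240.00 × 1009/1782 = 135.89 V.
Secondary of T₂: V = 135.89 × 1071/417 = 349.02 V.
Secondary of T₃: V = 349.02 × 1011/1160 = 304.19 V.
I_load = 304.19/50.8 = 5.9879 A, so P_out = 304.19 × 5.9879 = 1821.5 W.
All ideal ⇒ P_in = P_out, so I_supply = 1821.5/240 = 7.59 A.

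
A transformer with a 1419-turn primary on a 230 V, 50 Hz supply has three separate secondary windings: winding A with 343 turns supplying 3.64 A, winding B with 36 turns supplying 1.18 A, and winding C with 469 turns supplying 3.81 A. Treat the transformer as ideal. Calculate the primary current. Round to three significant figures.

V_A = 230 × 343/1419 = 55.595 V; V_B = 230 × 36/1419 = 5.8351 V; V_C = 230 × 469/1419 = 76.018 V.
P_out = V_A I_A + V_B I_B + V_C I_C = 55.595×3.64 + 5.8351×1.18 + 76.018×3.81 = 202.37 + 6.8854 + 289.63 = 498.88 W.
Ideal ⇒ P_in = P_out, so I_p = P_out/V_p = 498.88/230 = 2.17 A.

I_p ≈ 2.17 A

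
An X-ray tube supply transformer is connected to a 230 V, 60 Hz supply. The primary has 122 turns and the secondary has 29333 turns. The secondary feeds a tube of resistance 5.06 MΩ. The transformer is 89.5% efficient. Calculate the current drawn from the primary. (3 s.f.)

I_p ≈ 2.94 A

V_s = 230 × 29333/122 = 55300 V.
I_s = V_s/R = 55300/(5.06×10^6) = 0.010929 A.
P_out = V_s I_s = 55300 × 0.010929 = 604.36 W.
P_in = P_out/η = 604.36/0.895 = 675.27 W.
I_p = P_in/V_p = 675.27/230 = 2.94 A.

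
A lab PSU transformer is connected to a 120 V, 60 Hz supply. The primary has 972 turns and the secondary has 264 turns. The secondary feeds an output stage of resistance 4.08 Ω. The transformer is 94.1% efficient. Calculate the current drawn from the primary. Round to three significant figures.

I_p ≈ 2.31 A

V_s = 120 × 264/972 = 32.593 V.
I_s = V_s/R = 32.593/4.08 = 7.9884 A.
P_out = V_s I_s = 32.593 × 7.9884 = 260.36 W.
P_in = P_out/η = 260.36/0.941 = 276.69 W.
I_p = P_in/V_p = 276.69/120 = 2.31 A.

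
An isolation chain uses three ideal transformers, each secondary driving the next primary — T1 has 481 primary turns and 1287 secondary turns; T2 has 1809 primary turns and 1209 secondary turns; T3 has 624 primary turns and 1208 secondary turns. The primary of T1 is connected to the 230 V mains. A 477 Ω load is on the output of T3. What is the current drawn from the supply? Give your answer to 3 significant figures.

I_supply ≈ 5.78 A

After T1: V = 230.00 × 1287/481 = 615.41 V.
After T2: V = 615.41 × 1209/1809 = 411.29 V.
After T3: V = 411.29 × 1208/624 = 796.22 V.
I_load = 796.22/477 = 1.6692 A, so P_out = 796.22 × 1.6692 = 1329.1 W.
All ideal ⇒ P_in = P_out, so I_supply = 1329.1/230 = 5.78 A.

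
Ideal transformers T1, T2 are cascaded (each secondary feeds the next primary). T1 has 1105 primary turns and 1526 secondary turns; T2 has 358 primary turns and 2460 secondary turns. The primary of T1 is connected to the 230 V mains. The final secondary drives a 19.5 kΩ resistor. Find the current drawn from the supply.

Secondary of T1: V = 230.00 × 1526/1105 = 317.63 V.
Secondary of T2: V = 317.63 × 2460/358 = 2182.6 V.
I_load = 2182.6/19500 = 0.11193 A, so P_out = 2182.6 × 0.11193 = 244.29 W.
All ideal ⇒ P_in = P_out, so I_supply = 244.29/230 = 1.06 A.

I_supply ≈ 1.06 A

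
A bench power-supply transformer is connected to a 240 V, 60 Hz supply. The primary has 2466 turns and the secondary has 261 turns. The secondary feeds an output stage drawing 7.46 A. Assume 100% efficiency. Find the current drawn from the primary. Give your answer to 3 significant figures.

For an ideal transformer I_p N_p = I_s N_s, so I_p = 7.46 × 261/2466 = 0.790 A.

I_p ≈ 0.790 A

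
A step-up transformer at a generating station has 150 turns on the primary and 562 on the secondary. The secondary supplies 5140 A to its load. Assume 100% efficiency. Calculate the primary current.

For an ideal transformer I_p/I_s = N_s/N_p, so I_p = 5140 × 562/150 = 19300 A.

I_p ≈ 19300 A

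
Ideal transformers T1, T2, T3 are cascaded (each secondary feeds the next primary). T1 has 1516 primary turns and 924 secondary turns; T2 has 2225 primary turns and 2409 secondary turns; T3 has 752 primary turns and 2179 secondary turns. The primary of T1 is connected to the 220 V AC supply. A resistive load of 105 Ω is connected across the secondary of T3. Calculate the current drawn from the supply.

I_supply ≈ 7.66 A

After T1: V = 220.00 × 924/1516 = 134.09 V.
After T2: V = 134.09 × 2409/2225 = 145.18 V.
After T3: V = 145.18 × 2179/752 = 420.67 V.
I_load = 420.67/105 = 4.0064 A, so P_out = 420.67 × 4.0064 = 1685.4 W.
All ideal ⇒ P_in = P_out, so I_supply = 1685.4/220 = 7.66 A.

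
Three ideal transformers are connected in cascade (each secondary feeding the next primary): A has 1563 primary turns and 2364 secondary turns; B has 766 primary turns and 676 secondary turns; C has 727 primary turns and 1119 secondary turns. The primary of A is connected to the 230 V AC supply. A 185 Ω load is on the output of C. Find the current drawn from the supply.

I_supply ≈ 5.25 A

After A: V = 230.00 × 2364/1563 = 347.87 V.
After B: V = 347.87 × 676/766 = 307.00 V.
After C: V = 307.00 × 1119/727 = 472.53 V.
I_load = 472.53/185 = 2.5542 A, so P_out = 472.53 × 2.5542 = 1206.9 W.
All ideal ⇒ P_in = P_out, so I_supply = 1206.9/230 = 5.25 A.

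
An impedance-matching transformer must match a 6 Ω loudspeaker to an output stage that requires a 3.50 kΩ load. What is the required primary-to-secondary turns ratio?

N_p/N_s ≈ 24.2

Z_p/Z_s = (N_p/N_s)², so N_p/N_s = √(3500/6) = √583 = 24.2.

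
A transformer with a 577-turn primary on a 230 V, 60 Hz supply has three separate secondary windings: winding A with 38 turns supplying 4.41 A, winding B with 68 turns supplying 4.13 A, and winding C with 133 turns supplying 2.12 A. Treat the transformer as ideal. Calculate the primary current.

I_p ≈ 1.27 A

V_A = 230 × 38/577 = 15.147 V; V_B = 230 × 68/577 = 27.106 V; V_C = 230 × 133/577 = 53.016 V.
P_out = V_A I_A + V_B I_B + V_C I_C = 15.147×4.41 + 27.106×4.13 + 53.016×2.12 = 66.800 + 111.95 + 112.39 = 291.14 W.
Ideal ⇒ P_in = P_out, so I_p = P_out/V_p = 291.14/230 = 1.27 A.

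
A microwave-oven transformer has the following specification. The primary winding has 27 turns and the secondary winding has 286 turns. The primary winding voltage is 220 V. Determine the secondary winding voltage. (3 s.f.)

V_s ≈ 2330 V

V_s/V_p = N_s/N_p, so V_s = 220 × 286/27 = 2330 V.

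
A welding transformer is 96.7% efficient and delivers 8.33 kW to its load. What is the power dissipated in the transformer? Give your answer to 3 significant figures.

P_in = P_out/η = 8330/0.967 = 8614.27 W.
P_loss = P_in − P_out = 8614.27 − 8330 = 284 W.

P_loss ≈ 284 W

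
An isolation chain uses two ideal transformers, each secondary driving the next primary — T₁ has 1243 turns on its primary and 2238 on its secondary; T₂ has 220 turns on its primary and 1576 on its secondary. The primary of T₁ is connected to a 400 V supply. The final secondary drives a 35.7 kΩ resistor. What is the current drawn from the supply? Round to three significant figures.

I_supply ≈ 1.86 A

After T₁: V = 400.00 × 2238/1243 = 720.19 V.
After T₂: V = 720.19 × 1576/220 = 5159.2 V.
I_load = 5159.2/35700 = 0.14452 A, so P_out = 5159.2 × 0.14452 = 745.58 W.
All ideal ⇒ P_in = P_out, so I_supply = 745.58/400 = 1.86 A.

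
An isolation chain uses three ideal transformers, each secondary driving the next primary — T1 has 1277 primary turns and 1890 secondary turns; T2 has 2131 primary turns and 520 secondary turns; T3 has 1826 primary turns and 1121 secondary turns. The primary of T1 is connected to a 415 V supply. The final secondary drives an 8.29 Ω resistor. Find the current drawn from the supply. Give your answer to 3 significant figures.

Secondary of T1: V = 415.00 × 1890/1277 = 614.21 V.
Secondary of T2: V = 614.21 × 520/2131 = 149.88 V.
Secondary of T3: V = 149.88 × 1121/1826 = 92.012 V.
I_load = 92.012/8.29 = 11.099 A, so P_out = 92.012 × 11.099 = 1021.3 W.
All ideal ⇒ P_in = P_out, so I_supply = 1021.3/415 = 2.46 A.

I_supply ≈ 2.46 A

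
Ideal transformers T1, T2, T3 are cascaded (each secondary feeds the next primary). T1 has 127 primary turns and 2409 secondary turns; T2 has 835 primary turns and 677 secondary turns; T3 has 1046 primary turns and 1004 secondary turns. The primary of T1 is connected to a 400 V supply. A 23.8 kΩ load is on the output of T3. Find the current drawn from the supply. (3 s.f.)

I_supply ≈ 3.66 A

Secondary of T1: V = 400.00 × 2409/127 = 7587.4 V.
Secondary of T2: V = 7587.4 × 677/835 = 6151.7 V.
Secondary of T3: V = 6151.7 × 1004/1046 = 5904.7 V.
I_load = 5904.7/23800 = 0.24810 A, so P_out = 5904.7 × 0.24810 = 1464.9 W.
All ideal ⇒ P_in = P_out, so I_supply = 1464.9/400 = 3.66 A.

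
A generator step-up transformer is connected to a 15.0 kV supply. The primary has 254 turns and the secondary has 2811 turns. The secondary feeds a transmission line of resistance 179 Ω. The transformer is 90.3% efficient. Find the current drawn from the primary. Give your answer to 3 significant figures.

V_s = 15000 × 2811/254 = 166000 V.
I_s = V_s/R = 166000/179 = 927.40 A.
P_out = V_s I_s = 166000 × 927.40 = 1.5395×10^8 W.
P_in = P_out/η = 1.5395×10^8/0.903 = 1.7049×10^8 W.
I_p = P_in/V_p = 1.7049×10^8/15000 = 11400 A.

I_p ≈ 11400 A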